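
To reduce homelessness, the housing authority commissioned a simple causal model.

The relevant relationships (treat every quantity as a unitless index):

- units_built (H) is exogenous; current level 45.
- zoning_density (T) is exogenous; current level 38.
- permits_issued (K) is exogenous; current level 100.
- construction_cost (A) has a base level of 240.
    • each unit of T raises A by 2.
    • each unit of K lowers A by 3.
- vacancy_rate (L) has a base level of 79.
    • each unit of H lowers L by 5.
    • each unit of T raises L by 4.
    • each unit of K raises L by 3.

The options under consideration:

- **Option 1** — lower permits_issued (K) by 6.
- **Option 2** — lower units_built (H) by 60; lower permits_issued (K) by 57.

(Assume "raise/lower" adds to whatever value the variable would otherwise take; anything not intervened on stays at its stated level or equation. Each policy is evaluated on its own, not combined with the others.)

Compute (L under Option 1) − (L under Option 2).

Option 1 (K − 6):
  H = 45
  T = 38
  K = 100 − 6 = 94
  L = 79 − 5·45 + 4·38 + 3·94 = 288
Option 2 (H − 60, K − 57):
  H = 45 − 60 = -15
  T = 38
  K = 100 − 57 = 43
  L = 79 − 5·(-15) + 4·38 + 3·43 = 435
L: 288 − 435 = -147

-147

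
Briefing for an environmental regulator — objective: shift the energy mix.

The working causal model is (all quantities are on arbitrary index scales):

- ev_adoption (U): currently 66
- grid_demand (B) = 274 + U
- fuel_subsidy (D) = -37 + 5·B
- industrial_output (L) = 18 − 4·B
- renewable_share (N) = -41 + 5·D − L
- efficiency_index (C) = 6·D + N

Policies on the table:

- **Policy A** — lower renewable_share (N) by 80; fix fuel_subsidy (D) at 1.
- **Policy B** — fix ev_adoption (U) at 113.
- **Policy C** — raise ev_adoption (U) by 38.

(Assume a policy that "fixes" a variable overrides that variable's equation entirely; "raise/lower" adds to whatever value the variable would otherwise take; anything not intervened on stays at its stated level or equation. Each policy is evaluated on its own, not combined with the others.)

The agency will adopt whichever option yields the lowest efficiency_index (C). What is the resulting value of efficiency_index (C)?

Policy A (N − 80, D := 1):
  U = 66
  B = 274 + 66 = 340
  D = 1
  L = 18 − 4·340 = -1342
  N = -41 + 5·1 − (-1342) (−80 from intervention) = 1226
  C = 0 + 6·1 + 1226 = 1232
Policy B (U := 113):
  U = 113
  B = 274 + 113 = 387
  D = -37 + 5·387 = 1898
  L = 18 − 4·387 = -1530
  N = -41 + 5·1898 − (-1530) = 10979
  C = 0 + 6·1898 + 10979 = 22367
Policy C (U + 38):
  U = 66 + 38 = 104
  B = 274 + 104 = 378
  D = -37 + 5·378 = 1853
  L = 18 − 4·378 = -1494
  N = -41 + 5·1853 − (-1494) = 10718
  C = 0 + 6·1853 + 10718 = 21836
Comparing — Policy A: C=1232, Policy B: C=22367, Policy C: C=21836. Lowest is 1232 (Policy A).

1232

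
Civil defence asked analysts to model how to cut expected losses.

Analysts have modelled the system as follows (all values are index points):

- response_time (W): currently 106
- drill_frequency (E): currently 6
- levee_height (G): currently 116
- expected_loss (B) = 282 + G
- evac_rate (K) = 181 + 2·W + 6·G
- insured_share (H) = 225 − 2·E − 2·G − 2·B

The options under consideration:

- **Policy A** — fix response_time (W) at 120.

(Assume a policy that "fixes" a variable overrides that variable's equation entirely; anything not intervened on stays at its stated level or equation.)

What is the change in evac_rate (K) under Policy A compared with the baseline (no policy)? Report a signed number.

Baseline:
  W = 106
  G = 116
  K = 181 + 2·106 + 6·116 = 1089
Policy A (W := 120):
  W = 120
  G = 116
  K = 181 + 2·120 + 6·116 = 1117
Change in K: 1117 − 1089 = 28

28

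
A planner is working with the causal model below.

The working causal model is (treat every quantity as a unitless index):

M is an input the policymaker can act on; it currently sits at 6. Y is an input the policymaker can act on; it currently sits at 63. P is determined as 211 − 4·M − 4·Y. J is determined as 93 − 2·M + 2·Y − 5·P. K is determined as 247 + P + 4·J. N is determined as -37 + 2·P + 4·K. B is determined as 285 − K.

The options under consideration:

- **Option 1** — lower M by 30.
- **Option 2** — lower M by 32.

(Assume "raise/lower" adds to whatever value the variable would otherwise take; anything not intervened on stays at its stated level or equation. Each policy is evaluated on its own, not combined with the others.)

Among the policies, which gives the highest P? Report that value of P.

63

Option 1 (M − 30):
  M = 6 − 30 = -24
  Y = 63
  P = 211 − 4·(-24) − 4·63 = 55
Option 2 (M − 32):
  M = 6 − 32 = -26
  Y = 63
  P = 211 − 4·(-26) − 4·63 = 63
Comparing — Option 1: P=55, Option 2: P=63. Highest is 63 (Option 2).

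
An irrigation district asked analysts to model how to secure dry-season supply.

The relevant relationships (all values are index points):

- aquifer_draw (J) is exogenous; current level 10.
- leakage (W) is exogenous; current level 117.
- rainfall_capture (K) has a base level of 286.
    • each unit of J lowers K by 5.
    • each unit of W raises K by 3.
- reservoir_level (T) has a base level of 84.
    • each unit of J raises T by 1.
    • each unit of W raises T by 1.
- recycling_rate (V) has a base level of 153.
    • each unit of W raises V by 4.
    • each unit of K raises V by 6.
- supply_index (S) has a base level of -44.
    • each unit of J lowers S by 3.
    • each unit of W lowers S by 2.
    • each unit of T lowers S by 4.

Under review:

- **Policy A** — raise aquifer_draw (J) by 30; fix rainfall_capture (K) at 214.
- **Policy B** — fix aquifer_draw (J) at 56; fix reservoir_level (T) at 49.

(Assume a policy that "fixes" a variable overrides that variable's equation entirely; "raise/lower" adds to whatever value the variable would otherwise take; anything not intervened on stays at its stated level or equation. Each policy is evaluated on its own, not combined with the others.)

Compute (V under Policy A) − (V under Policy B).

Policy A (J + 30, K := 214):
  J = 10 + 30 = 40
  W = 117
  K = 214
  V = 153 + 4·117 + 6·214 = 1905
Policy B (J := 56, T := 49):
  J = 56
  W = 117
  K = 286 − 5·56 + 3·117 = 357
  V = 153 + 4·117 + 6·357 = 2763
V: 1905 − 2763 = -858

-858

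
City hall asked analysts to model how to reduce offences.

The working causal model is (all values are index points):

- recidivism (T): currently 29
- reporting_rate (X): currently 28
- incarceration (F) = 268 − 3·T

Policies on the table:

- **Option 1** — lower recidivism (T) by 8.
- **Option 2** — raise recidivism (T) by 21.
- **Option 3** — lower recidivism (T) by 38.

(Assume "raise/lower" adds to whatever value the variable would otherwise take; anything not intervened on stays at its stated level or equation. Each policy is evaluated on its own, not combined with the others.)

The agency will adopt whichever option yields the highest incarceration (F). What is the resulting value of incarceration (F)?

295

Option 1 (T − 8):
  T = 29 − 8 = 21
  F = 268 − 3·21 = 205
Option 2 (T + 21):
  T = 29 + 21 = 50
  F = 268 − 3·50 = 118
Option 3 (T − 38):
  T = 29 − 38 = -9
  F = 268 − 3·(-9) = 295
Comparing — Option 1: F=205, Option 2: F=118, Option 3: F=295. Highest is 295 (Option 3).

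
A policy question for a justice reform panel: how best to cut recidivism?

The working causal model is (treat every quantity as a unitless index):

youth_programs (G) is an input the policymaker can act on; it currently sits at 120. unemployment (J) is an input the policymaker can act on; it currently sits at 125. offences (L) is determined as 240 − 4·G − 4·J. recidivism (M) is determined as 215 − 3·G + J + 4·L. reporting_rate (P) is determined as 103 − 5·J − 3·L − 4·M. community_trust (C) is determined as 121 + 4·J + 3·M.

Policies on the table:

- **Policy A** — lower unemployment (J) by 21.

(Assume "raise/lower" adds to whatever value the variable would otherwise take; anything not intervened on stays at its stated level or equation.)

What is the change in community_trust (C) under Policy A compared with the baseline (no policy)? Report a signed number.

Baseline:
  G = 120
  J = 125
  L = 240 − 4·120 − 4·125 = -740
  M = 215 − 3·120 + 125 + 4·(-740) = -2980
  C = 121 + 4·125 + 3·(-2980) = -8319
Policy A (J − 21):
  G = 120
  J = 125 − 21 = 104
  L = 240 − 4·120 − 4·104 = -656
  M = 215 − 3·120 + 104 + 4·(-656) = -2665
  C = 121 + 4·104 + 3·(-2665) = -7458
Change in C: -7458 − (-8319) = 861

861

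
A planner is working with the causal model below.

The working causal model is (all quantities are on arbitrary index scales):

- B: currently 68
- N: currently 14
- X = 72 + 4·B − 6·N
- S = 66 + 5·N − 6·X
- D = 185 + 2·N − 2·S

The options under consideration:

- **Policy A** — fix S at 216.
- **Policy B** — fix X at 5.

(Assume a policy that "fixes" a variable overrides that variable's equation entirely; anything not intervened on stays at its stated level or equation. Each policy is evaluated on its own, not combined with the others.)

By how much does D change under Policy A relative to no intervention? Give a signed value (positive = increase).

Baseline:
  B = 68
  N = 14
  X = 72 + 4·68 − 6·14 = 260
  S = 66 + 5·14 − 6·260 = -1424
  D = 185 + 2·14 − 2·(-1424) = 3061
Policy A (S := 216):
  B = 68
  N = 14
  X = 72 + 4·68 − 6·14 = 260
  S = 216
  D = 185 + 2·14 − 2·216 = -219
Change in D: -219 − 3061 = -3280

-3280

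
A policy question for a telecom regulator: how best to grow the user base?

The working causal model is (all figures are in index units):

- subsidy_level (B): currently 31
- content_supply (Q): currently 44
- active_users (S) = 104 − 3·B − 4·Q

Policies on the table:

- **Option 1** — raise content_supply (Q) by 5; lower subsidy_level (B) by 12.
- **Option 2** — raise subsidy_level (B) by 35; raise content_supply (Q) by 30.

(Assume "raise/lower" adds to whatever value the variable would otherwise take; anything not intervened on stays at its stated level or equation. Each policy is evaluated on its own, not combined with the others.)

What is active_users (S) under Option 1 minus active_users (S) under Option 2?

Option 1 (Q + 5, B − 12):
  B = 31 − 12 = 19
  Q = 44 + 5 = 49
  S = 104 − 3·19 − 4·49 = -149
Option 2 (B + 35, Q + 30):
  B = 31 + 35 = 66
  Q = 44 + 30 = 74
  S = 104 − 3·66 − 4·74 = -390
S: -149 − (-390) = 241

241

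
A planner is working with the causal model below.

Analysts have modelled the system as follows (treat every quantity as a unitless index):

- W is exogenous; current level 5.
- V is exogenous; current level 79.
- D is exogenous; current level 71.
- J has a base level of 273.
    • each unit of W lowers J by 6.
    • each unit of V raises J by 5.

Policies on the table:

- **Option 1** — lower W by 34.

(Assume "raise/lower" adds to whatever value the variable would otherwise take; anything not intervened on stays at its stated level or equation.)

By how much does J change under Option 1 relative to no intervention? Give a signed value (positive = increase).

204

Baseline:
  W = 5
  V = 79
  J = 273 − 6·5 + 5·79 = 638
Option 1 (W − 34):
  W = 5 − 34 = -29
  V = 79
  J = 273 − 6·(-29) + 5·79 = 842
Change in J: 842 − 638 = 204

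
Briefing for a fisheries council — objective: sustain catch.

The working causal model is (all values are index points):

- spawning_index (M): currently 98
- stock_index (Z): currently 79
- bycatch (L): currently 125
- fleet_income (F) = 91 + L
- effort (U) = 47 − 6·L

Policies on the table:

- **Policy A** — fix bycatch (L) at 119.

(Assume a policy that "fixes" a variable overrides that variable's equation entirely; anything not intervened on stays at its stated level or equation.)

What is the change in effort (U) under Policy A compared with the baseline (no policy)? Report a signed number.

Baseline:
  L = 125
  U = 47 − 6·125 = -703
Policy A (L := 119):
  L = 119
  U = 47 − 6·119 = -667
Change in U: -667 − (-703) = 36

36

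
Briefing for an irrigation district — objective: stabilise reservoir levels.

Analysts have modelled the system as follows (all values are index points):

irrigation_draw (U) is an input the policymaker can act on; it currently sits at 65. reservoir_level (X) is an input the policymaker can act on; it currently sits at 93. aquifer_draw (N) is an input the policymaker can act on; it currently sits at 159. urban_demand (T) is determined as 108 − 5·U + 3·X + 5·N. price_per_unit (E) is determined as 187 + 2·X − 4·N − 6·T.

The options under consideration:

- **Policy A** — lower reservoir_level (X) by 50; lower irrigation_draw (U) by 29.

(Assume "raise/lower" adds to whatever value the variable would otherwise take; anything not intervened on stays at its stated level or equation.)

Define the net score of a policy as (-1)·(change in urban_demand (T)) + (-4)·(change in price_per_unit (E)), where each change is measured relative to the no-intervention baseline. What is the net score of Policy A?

Baseline:
  U = 65
  X = 93
  N = 159
  T = 108 − 5·65 + 3·93 + 5·159 = 857
  E = 187 + 2·93 − 4·159 − 6·857 = -5405
Policy A (X − 50, U − 29):
  U = 65 − 29 = 36
  X = 93 − 50 = 43
  N = 159
  T = 108 − 5·36 + 3·43 + 5·159 = 852
  E = 187 + 2·43 − 4·159 − 6·852 = -5475
ΔT = 852 − 857 = -5; ΔE = -5475 − (-5405) = -70
Score = (-1)·(-5) + (-4)·(-70) = 285

285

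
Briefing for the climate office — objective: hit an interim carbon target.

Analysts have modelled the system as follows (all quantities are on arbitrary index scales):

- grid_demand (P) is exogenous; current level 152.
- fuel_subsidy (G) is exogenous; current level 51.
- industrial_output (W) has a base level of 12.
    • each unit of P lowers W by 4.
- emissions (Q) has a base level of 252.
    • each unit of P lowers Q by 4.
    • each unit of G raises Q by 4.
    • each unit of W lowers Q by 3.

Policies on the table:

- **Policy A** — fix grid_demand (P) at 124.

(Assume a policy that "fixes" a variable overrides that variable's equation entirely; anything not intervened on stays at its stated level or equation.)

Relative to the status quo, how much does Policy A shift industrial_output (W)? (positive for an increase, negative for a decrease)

112

Baseline:
  P = 152
  W = 12 − 4·152 = -596
Policy A (P := 124):
  P = 124
  W = 12 − 4·124 = -484
Change in W: -484 − (-596) = 112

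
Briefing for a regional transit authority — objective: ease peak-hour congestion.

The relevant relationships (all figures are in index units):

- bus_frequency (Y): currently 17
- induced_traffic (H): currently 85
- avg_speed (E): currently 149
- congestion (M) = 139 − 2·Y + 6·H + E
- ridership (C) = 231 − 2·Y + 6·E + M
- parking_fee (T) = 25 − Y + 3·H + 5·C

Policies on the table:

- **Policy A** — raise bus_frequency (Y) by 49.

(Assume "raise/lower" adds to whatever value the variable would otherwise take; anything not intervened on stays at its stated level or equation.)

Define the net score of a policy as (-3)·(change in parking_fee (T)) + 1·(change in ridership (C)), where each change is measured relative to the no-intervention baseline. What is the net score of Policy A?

Baseline:
  Y = 17
  H = 85
  E = 149
  M = 139 − 2·17 + 6·85 + 149 = 764
  C = 231 − 2·17 + 6·149 + 764 = 1855
  T = 25 − 17 + 3·85 + 5·1855 = 9538
Policy A (Y + 49):
  Y = 17 + 49 = 66
  H = 85
  E = 149
  M = 139 − 2·66 + 6·85 + 149 = 666
  C = 231 − 2·66 + 6·149 + 666 = 1659
  T = 25 − 66 + 3·85 + 5·1659 = 8509
ΔT = 8509 − 9538 = -1029; ΔC = 1659 − 1855 = -196
Score = (-3)·(-1029) + 1·(-196) = 2891

2891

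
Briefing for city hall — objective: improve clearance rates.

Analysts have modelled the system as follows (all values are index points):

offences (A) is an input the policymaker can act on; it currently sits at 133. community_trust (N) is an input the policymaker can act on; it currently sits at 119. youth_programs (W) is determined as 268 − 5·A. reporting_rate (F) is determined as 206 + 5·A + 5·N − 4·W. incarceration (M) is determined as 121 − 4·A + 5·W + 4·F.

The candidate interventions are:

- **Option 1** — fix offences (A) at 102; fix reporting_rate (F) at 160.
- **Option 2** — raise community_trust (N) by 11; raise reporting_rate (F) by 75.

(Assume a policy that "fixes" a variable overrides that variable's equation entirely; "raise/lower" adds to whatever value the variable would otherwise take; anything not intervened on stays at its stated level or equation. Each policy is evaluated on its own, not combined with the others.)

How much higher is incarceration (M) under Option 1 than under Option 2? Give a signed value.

Option 1 (A := 102, F := 160):
  A = 102
  N = 119
  W = 268 − 5·102 = -242
  F = 160
  M = 121 − 4·102 + 5·(-242) + 4·160 = -857
Option 2 (N + 11, F + 75):
  A = 133
  N = 119 + 11 = 130
  W = 268 − 5·133 = -397
  F = 206 + 5·133 + 5·130 − 4·(-397) (+75 from intervention) = 3184
  M = 121 − 4·133 + 5·(-397) + 4·3184 = 10340
M: -857 − 10340 = -11197

-11197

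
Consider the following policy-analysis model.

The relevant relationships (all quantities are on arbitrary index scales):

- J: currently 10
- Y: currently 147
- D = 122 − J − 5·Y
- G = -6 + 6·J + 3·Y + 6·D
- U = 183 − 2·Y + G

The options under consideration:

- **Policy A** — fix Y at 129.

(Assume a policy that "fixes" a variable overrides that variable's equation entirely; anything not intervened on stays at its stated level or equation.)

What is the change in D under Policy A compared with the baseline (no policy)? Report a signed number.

Baseline:
  J = 10
  Y = 147
  D = 122 − 10 − 5·147 = -623
Policy A (Y := 129):
  J = 10
  Y = 129
  D = 122 − 10 − 5·129 = -533
Change in D: -533 − (-623) = 90

90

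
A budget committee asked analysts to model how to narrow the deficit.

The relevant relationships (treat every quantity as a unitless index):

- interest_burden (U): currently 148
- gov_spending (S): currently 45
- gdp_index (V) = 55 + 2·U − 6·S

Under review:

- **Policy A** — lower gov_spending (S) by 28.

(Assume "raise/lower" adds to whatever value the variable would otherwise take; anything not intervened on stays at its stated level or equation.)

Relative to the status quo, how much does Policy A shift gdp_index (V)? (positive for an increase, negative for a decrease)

168

Baseline:
  U = 148
  S = 45
  V = 55 + 2·148 − 6·45 = 81
Policy A (S − 28):
  U = 148
  S = 45 − 28 = 17
  V = 55 + 2·148 − 6·17 = 249
Change in V: 249 − 81 = 168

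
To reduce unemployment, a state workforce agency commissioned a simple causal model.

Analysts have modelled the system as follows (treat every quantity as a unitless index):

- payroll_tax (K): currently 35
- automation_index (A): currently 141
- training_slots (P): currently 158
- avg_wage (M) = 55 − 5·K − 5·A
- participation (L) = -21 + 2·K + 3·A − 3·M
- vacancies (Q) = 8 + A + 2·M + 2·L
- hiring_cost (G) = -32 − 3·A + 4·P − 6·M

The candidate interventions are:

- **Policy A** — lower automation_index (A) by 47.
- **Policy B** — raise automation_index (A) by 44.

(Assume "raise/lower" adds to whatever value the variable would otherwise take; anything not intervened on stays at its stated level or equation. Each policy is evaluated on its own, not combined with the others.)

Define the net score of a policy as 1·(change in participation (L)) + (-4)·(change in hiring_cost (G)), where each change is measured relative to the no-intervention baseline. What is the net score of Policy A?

4230

Baseline:
  K = 35
  A = 141
  P = 158
  M = 55 − 5·35 − 5·141 = -825
  L = -21 + 2·35 + 3·141 − 3·(-825) = 2947
  G = -32 − 3·141 + 4·158 − 6·(-825) = 5127
Policy A (A − 47):
  K = 35
  A = 141 − 47 = 94
  P = 158
  M = 55 − 5·35 − 5·94 = -590
  L = -21 + 2·35 + 3·94 − 3·(-590) = 2101
  G = -32 − 3·94 + 4·158 − 6·(-590) = 3858
ΔL = 2101 − 2947 = -846; ΔG = 3858 − 5127 = -1269
Score = 1·(-846) + (-4)·(-1269) = 4230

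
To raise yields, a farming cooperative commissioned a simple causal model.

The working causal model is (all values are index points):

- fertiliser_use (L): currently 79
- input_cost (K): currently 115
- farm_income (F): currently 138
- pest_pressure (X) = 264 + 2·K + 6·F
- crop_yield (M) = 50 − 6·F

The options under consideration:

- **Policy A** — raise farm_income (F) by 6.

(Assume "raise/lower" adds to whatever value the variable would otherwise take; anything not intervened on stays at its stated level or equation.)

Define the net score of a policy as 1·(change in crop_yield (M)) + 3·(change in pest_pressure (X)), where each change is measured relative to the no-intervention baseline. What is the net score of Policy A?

Baseline:
  K = 115
  F = 138
  X = 264 + 2·115 + 6·138 = 1322
  M = 50 − 6·138 = -778
Policy A (F + 6):
  K = 115
  F = 138 + 6 = 144
  X = 264 + 2·115 + 6·144 = 1358
  M = 50 − 6·144 = -814
ΔM = -814 − (-778) = -36; ΔX = 1358 − 1322 = 36
Score = 1·(-36) + 3·36 = 72

72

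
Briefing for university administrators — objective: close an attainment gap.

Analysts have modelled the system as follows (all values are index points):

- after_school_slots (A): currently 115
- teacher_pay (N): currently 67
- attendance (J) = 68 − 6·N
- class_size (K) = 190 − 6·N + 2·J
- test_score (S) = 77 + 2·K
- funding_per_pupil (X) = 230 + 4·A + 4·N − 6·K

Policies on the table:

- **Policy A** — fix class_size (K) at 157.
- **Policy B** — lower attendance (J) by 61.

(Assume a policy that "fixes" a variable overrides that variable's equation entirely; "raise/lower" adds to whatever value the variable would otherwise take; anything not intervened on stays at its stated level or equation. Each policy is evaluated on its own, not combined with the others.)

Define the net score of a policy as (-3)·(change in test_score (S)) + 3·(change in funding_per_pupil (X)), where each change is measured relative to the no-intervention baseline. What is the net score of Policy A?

-24888

Baseline:
  A = 115
  N = 67
  J = 68 − 6·67 = -334
  K = 190 − 6·67 + 2·(-334) = -880
  S = 77 + 2·(-880) = -1683
  X = 230 + 4·115 + 4·67 − 6·(-880) = 6238
Policy A (K := 157):
  A = 115
  N = 67
  J = 68 − 6·67 = -334
  K = 157
  S = 77 + 2·157 = 391
  X = 230 + 4·115 + 4·67 − 6·157 = 16
ΔS = 391 − (-1683) = 2074; ΔX = 16 − 6238 = -6222
Score = (-3)·2074 + 3·(-6222) = -24888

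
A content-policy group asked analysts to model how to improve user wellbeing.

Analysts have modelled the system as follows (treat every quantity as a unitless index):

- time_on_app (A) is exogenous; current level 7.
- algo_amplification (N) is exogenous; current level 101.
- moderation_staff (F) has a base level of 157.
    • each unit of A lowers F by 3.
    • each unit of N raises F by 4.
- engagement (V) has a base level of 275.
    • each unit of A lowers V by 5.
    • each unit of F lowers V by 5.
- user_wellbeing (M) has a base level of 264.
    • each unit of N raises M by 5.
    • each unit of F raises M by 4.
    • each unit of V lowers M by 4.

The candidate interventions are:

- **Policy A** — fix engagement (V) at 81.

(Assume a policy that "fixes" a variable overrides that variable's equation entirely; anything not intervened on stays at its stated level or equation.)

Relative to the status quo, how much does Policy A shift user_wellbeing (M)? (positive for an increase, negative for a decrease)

-10164

Baseline:
  A = 7
  N = 101
  F = 157 − 3·7 + 4·101 = 540
  V = 275 − 5·7 − 5·540 = -2460
  M = 264 + 5·101 + 4·540 − 4·(-2460) = 12769
Policy A (V := 81):
  A = 7
  N = 101
  F = 157 − 3·7 + 4·101 = 540
  V = 81
  M = 264 + 5·101 + 4·540 − 4·81 = 2605
Change in M: 2605 − 12769 = -10164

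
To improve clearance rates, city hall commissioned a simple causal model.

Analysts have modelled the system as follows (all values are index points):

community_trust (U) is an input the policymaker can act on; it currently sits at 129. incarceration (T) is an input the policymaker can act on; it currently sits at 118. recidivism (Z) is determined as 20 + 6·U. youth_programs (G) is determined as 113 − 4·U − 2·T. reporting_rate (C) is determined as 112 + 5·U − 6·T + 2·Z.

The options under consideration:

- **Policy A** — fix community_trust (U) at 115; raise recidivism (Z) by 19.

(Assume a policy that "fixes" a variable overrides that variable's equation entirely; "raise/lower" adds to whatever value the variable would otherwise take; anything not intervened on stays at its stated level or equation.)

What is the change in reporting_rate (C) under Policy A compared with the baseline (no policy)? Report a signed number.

-200

Baseline:
  U = 129
  T = 118
  Z = 20 + 6·129 = 794
  C = 112 + 5·129 − 6·118 + 2·794 = 1637
Policy A (U := 115, Z + 19):
  U = 115
  T = 118
  Z = 20 + 6·115 (+19 from intervention) = 729
  C = 112 + 5·115 − 6·118 + 2·729 = 1437
Change in C: 1437 − 1637 = -200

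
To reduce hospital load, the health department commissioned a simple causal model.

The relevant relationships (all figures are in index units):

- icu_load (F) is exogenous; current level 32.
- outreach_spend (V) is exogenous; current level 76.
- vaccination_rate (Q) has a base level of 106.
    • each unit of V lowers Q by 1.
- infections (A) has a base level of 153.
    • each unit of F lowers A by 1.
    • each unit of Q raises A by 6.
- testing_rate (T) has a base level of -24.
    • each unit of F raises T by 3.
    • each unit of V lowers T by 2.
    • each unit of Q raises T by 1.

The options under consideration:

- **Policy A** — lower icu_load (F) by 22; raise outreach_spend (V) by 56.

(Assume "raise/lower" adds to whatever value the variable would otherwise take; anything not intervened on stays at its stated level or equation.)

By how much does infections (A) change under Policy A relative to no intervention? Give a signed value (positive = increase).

-314

Baseline:
  F = 32
  V = 76
  Q = 106 − 76 = 30
  A = 153 − 32 + 6·30 = 301
Policy A (F − 22, V + 56):
  F = 32 − 22 = 10
  V = 76 + 56 = 132
  Q = 106 − 132 = -26
  A = 153 − 10 + 6·(-26) = -13
Change in A: -13 − 301 = -314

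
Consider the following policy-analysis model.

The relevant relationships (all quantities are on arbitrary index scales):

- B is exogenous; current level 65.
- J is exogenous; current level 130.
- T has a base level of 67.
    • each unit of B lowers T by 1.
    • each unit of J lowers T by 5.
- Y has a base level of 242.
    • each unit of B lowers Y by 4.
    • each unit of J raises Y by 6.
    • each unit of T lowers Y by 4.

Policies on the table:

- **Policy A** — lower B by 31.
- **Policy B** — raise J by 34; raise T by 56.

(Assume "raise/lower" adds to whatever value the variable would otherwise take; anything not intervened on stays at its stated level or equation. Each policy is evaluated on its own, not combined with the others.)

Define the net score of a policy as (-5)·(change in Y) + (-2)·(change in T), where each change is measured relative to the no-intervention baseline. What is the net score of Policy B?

Baseline:
  B = 65
  J = 130
  T = 67 − 65 − 5·130 = -648
  Y = 242 − 4·65 + 6·130 − 4·(-648) = 3354
Policy B (J + 34, T + 56):
  B = 65
  J = 130 + 34 = 164
  T = 67 − 65 − 5·164 (+56 from intervention) = -762
  Y = 242 − 4·65 + 6·164 − 4·(-762) = 4014
ΔY = 4014 − 3354 = 660; ΔT = -762 − (-648) = -114
Score = (-5)·660 + (-2)·(-114) = -3072

-3072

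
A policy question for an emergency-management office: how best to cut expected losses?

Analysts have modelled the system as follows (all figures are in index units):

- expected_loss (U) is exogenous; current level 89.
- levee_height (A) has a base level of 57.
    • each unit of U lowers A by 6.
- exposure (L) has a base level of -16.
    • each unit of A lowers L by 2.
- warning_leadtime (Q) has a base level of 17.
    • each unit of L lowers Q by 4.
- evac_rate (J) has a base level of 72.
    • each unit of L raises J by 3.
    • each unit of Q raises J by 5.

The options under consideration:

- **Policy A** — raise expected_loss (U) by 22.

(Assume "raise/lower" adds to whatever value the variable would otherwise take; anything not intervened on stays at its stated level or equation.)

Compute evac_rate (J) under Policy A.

-20277

Policy A (U + 22):
  U = 89 + 22 = 111
  A = 57 − 6·111 = -609
  L = -16 − 2·(-609) = 1202
  Q = 17 − 4·1202 = -4791
  J = 72 + 3·1202 + 5·(-4791) = -20277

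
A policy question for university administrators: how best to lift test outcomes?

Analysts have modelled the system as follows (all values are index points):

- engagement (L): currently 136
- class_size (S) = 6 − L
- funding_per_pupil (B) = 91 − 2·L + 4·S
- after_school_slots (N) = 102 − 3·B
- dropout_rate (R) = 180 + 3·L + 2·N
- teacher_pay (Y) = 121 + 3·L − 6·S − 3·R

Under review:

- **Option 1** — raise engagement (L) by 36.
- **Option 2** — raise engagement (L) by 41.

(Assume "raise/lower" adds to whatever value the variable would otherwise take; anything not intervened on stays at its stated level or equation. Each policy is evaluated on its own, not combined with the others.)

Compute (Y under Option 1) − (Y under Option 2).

Option 1 (L + 36):
  L = 136 + 36 = 172
  S = 6 − 172 = -166
  B = 91 − 2·172 + 4·(-166) = -917
  N = 102 − 3·(-917) = 2853
  R = 180 + 3·172 + 2·2853 = 6402
  Y = 121 + 3·172 − 6·(-166) − 3·6402 = -17573
Option 2 (L + 41):
  L = 136 + 41 = 177
  S = 6 − 177 = -171
  B = 91 − 2·177 + 4·(-171) = -947
  N = 102 − 3·(-947) = 2943
  R = 180 + 3·177 + 2·2943 = 6597
  Y = 121 + 3·177 − 6·(-171) − 3·6597 = -18113
Y: -17573 − (-18113) = 540

540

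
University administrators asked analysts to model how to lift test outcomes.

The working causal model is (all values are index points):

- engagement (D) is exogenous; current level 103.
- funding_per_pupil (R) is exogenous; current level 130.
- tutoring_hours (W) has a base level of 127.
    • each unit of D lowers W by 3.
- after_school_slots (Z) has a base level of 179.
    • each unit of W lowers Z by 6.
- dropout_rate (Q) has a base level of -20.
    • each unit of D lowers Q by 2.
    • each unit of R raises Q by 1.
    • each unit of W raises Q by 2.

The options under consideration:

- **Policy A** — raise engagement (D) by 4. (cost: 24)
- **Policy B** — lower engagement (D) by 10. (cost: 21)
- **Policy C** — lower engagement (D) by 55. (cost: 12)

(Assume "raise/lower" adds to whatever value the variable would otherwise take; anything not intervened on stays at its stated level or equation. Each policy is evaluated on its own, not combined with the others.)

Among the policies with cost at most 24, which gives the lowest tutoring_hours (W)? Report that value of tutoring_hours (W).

Policy A (D + 4):
  D = 103 + 4 = 107
  W = 127 − 3·107 = -194
Policy B (D − 10):
  D = 103 − 10 = 93
  W = 127 − 3·93 = -152
Policy C (D − 55):
  D = 103 − 55 = 48
  W = 127 − 3·48 = -17
Comparing — Policy A: W=-194, Policy B: W=-152, Policy C: W=-17. Lowest is -194 (Policy A).

-194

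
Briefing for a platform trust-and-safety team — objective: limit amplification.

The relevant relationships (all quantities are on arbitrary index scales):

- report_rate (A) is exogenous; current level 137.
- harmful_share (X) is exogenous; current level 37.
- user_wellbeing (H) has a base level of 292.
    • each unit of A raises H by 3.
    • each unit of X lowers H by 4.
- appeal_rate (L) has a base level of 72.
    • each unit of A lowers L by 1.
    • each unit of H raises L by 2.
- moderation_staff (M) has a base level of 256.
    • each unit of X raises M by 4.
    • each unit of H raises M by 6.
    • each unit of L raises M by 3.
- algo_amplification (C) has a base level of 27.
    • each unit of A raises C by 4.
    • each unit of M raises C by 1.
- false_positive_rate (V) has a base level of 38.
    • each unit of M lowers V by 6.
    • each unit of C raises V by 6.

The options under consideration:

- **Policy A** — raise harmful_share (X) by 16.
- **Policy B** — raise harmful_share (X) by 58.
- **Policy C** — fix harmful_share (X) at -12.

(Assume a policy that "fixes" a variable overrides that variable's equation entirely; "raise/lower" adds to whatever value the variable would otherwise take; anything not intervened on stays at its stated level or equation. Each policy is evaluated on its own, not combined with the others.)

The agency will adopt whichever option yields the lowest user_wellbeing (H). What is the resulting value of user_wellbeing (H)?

Policy A (X + 16):
  A = 137
  X = 37 + 16 = 53
  H = 292 + 3·137 − 4·53 = 491
Policy B (X + 58):
  A = 137
  X = 37 + 58 = 95
  H = 292 + 3·137 − 4·95 = 323
Policy C (X := -12):
  A = 137
  X = -12
  H = 292 + 3·137 − 4·(-12) = 751
Comparing — Policy A: H=491, Policy B: H=323, Policy C: H=751. Lowest is 323 (Policy B).

323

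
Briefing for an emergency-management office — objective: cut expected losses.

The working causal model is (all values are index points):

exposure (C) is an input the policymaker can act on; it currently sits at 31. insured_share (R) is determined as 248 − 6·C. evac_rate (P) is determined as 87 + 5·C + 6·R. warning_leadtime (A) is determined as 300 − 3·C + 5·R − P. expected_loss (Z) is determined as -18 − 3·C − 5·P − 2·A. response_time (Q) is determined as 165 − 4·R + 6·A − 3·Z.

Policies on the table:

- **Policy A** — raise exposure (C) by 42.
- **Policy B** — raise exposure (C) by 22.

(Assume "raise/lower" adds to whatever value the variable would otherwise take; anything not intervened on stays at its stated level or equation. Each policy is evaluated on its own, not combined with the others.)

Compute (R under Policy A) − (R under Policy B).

-120

Policy A (C + 42):
  C = 31 + 42 = 73
  R = 248 − 6·73 = -190
Policy B (C + 22):
  C = 31 + 22 = 53
  R = 248 − 6·53 = -70
R: -190 − (-70) = -120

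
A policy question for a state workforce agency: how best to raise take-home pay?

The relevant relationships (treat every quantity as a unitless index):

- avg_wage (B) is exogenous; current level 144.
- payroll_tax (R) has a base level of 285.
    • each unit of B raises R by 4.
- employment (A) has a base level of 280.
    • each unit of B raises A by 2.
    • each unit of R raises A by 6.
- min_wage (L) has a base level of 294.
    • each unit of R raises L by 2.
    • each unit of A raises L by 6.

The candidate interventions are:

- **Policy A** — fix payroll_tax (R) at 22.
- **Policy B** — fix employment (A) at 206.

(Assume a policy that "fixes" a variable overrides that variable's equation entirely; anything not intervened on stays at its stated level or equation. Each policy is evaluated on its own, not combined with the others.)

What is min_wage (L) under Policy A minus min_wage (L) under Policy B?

1286

Policy A (R := 22):
  B = 144
  R = 22
  A = 280 + 2·144 + 6·22 = 700
  L = 294 + 2·22 + 6·700 = 4538
Policy B (A := 206):
  B = 144
  R = 285 + 4·144 = 861
  A = 206
  L = 294 + 2·861 + 6·206 = 3252
L: 4538 − 3252 = 1286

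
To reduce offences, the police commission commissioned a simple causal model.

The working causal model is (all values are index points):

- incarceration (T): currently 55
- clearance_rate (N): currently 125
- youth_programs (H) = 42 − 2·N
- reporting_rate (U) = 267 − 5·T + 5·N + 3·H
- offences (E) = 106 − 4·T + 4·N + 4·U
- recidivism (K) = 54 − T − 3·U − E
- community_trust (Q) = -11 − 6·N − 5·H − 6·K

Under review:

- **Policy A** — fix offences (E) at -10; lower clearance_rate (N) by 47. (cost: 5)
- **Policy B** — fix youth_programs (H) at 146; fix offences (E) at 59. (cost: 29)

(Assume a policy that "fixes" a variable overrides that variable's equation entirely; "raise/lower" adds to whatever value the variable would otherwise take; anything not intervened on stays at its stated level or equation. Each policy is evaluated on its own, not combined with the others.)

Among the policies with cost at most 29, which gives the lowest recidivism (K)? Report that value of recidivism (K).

-3225

Policy A (E := -10, N − 47):
  T = 55
  N = 125 − 47 = 78
  H = 42 − 2·78 = -114
  U = 267 − 5·55 + 5·78 + 3·(-114) = 40
  E = -10
  K = 54 − 55 − 3·40 − (-10) = -111
Policy B (H := 146, E := 59):
  T = 55
  N = 125
  H = 146
  U = 267 − 5·55 + 5·125 + 3·146 = 1055
  E = 59
  K = 54 − 55 − 3·1055 − 59 = -3225
Comparing — Policy A: K=-111, Policy B: K=-3225. Lowest is -3225 (Policy B).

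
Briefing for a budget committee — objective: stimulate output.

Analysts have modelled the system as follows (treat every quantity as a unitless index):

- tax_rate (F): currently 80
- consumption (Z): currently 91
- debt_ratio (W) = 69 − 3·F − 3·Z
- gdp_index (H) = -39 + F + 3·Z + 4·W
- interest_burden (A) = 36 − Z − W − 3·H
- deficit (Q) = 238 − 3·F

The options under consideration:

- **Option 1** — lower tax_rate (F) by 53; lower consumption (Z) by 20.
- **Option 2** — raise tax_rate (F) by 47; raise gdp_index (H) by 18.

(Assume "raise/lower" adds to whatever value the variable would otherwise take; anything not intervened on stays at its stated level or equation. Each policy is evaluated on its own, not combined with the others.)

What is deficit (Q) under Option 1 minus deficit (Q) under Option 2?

300

Option 1 (F − 53, Z − 20):
  F = 80 − 53 = 27
  Q = 238 − 3·27 = 157
Option 2 (F + 47, H + 18):
  F = 80 + 47 = 127
  Q = 238 − 3·127 = -143
Q: 157 − (-143) = 300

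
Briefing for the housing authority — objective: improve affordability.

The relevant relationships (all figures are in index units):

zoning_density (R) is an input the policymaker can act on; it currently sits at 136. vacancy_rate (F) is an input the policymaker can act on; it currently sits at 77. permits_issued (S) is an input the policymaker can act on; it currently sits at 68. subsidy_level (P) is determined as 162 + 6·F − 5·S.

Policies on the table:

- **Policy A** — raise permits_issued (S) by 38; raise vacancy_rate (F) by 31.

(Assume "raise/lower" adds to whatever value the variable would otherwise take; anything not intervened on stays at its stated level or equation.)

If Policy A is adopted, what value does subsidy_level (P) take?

280

Policy A (S + 38, F + 31):
  F = 77 + 31 = 108
  S = 68 + 38 = 106
  P = 162 + 6·108 − 5·106 = 280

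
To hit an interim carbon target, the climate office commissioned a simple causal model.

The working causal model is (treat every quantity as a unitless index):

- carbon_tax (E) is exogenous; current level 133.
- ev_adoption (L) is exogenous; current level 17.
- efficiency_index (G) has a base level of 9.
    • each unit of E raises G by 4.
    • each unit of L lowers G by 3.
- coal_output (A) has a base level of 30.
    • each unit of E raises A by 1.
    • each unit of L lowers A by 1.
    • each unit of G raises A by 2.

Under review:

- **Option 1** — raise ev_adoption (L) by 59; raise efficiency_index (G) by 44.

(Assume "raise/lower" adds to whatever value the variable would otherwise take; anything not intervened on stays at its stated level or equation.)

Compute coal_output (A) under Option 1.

Option 1 (L + 59, G + 44):
  E = 133
  L = 17 + 59 = 76
  G = 9 + 4·133 − 3·76 (+44 from intervention) = 357
  A = 30 + 133 − 76 + 2·357 = 801

801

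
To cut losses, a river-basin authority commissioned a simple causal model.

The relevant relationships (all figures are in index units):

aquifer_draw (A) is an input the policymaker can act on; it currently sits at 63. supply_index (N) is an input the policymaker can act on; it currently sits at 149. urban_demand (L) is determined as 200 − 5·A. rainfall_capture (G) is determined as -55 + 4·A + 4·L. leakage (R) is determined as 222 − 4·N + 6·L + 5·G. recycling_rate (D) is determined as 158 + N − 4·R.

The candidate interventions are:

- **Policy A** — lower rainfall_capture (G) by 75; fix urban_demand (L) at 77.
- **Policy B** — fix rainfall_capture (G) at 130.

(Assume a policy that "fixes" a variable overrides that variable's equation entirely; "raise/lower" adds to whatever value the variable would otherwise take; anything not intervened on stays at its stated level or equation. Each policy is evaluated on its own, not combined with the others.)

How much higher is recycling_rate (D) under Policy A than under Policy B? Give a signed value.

-10608

Policy A (G − 75, L := 77):
  A = 63
  N = 149
  L = 77
  G = -55 + 4·63 + 4·77 (−75 from intervention) = 430
  R = 222 − 4·149 + 6·77 + 5·430 = 2238
  D = 158 + 149 − 4·2238 = -8645
Policy B (G := 130):
  A = 63
  N = 149
  L = 200 − 5·63 = -115
  G = 130
  R = 222 − 4·149 + 6·(-115) + 5·130 = -414
  D = 158 + 149 − 4·(-414) = 1963
D: -8645 − 1963 = -10608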